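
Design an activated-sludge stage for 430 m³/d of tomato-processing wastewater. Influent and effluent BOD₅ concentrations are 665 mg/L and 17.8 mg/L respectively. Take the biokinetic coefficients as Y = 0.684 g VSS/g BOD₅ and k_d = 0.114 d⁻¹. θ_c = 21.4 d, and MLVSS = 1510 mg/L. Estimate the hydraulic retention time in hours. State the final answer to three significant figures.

τ ≈ 43.8 h

Rearranging the biomass balance for a CMAS with decay, V = Y·Q·ΔS·θ_c / [X·(1+k_d θ_c)] = 0.684 × 430 × (665 − 17.8) × 21.4 / [1510 × (1 + 0.114 × 21.4)] = 4.07×10^6 / 5194 = 784.3 m³.
HRT = V/Q = 784.3 m³ / 430 m³·d⁻¹ = 1.824 d × 24 = 43.78 h.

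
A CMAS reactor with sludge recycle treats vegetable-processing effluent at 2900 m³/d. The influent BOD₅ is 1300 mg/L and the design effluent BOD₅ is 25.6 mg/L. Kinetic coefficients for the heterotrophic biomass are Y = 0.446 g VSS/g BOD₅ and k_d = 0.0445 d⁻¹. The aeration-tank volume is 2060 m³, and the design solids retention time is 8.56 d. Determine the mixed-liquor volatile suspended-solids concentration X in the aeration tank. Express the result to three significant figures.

Solving the biomass balance for X: X = Y Q (S₀−S) θ_c / [V (1+k_d θ_c)] = 0.446 × 2900 × (1300 − 25.6) × 8.56 / [2060 × (1 + 0.0445 × 8.56)] = 4960 mg/L.

X ≈ 4960 mg/L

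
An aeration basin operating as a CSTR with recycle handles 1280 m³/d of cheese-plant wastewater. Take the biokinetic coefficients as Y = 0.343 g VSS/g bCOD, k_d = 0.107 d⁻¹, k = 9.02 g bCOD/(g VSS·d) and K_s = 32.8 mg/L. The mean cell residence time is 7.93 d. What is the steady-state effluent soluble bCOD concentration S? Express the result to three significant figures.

S ≈ 2.67 mg/L

Effluent substrate depends only on kinetics and SRT: S = K_s(1 + k_d θ_c) / [θ_c(Yk − k_d) − 1] = 32.8 × (1 + 0.107 × 7.93) / [7.93 × (0.343 × 9.02 − 0.107) − 1] = 60.63 / 22.69 = 2.673 mg/L.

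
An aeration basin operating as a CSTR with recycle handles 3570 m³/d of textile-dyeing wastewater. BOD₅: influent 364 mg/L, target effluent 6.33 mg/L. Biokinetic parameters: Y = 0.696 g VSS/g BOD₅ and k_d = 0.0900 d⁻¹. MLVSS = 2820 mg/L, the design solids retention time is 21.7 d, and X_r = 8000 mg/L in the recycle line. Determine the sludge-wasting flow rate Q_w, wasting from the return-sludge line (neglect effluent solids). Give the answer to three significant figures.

Q_w ≈ 37.6 m³/d

Steady-state biomass mass balance: V·X·(1 + k_d·θ_c) = Y·Q·(S₀ − S)·θ_c, so V = 0.696 × 3570 × (364 − 6.33) × 21.7 / [2820 × (1 + 0.0900 × 21.7)] = 1.93×10^7 / 8327 = 2316 m³.
Wasting from the return line (neglecting effluent solids): Q_w = V·X / (θ_c·X_r) = 2316 × 2820 / (21.7 × 8000) = 37.62 m³/d.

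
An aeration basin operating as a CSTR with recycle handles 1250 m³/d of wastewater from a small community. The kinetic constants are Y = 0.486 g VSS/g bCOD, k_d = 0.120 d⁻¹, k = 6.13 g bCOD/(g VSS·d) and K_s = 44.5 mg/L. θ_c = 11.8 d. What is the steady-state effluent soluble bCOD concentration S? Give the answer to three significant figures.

For a completely mixed reactor with recycle the Lawrence–McCarty relation gives S = K_s·(1 + k_d·θ_c) / [θ_c·(Y·k − k_d) − 1] = 44.5 × (1 + 0.120 × 11.8) / [11.8 × (0.486 × 6.13 − 0.120) − 1] = 107.5 / 32.74 = 3.284 mg/L.

S ≈ 3.28 mg/L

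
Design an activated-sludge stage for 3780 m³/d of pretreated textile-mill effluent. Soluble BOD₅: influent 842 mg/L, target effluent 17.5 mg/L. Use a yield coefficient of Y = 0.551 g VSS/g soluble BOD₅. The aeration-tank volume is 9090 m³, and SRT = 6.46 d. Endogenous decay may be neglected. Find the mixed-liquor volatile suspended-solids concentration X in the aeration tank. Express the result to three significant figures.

X ≈ 1220 mg/L

From V·X = Y·Q·(S₀ − S)·θ_c (decay neglected): X = 0.551 × 3780 × (842 − 17.5) × 6.46 / 9090 = 1220 mg/L.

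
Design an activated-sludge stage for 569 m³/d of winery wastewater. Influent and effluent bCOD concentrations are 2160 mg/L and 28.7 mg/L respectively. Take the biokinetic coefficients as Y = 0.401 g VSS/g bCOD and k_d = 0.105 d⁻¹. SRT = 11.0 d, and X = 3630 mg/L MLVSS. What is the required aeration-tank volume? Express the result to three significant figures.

Steady-state biomass mass balance: V·X·(1 + k_d·θ_c) = Y·Q·(S₀ − S)·θ_c, so V = 0.401 × 569 × (2160 − 28.7) × 11.0 / [3630 × (1 + 0.105 × 11.0)] = 5.35×10^6 / 7823 = 683.8 m³.

V ≈ 684 m³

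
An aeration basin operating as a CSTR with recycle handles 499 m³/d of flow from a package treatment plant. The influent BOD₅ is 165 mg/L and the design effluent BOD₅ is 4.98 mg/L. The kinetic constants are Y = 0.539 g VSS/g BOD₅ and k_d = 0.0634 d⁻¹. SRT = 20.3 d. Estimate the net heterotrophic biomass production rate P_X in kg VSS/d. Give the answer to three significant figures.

Correct the yield for decay: Y_obs = Y/(1 + k_d θ_c) = 0.539 / (1 + 0.0634 × 20.3) = 0.539 / 2.287 = 0.2357.
Q·(S₀ − S) = 499 × (165 − 4.98) × 10⁻³ = 79.85 kg/d removed.
Biomass produced: P_X = Y_obs·Q·ΔS = 0.2357 × 79.85 ≈ 18.82 kg VSS/d.

P_X ≈ 18.8 kg VSS/d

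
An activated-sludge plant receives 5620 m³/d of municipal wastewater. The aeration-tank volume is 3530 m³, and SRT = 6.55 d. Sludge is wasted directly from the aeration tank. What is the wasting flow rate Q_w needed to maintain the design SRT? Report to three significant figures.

For wasting at MLVSS concentration, Q_w = V/θ_c = 3530/6.55 = 538.9 m³/d.

Q_w ≈ 539 m³/d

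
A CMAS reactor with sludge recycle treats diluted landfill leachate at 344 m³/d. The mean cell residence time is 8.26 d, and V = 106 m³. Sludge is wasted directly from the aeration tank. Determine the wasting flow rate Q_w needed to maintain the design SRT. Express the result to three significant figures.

Q_w ≈ 12.8 m³/d

For wasting at MLVSS concentration, Q_w = V/θ_c = 106.0/8.26 = 12.83 m³/d.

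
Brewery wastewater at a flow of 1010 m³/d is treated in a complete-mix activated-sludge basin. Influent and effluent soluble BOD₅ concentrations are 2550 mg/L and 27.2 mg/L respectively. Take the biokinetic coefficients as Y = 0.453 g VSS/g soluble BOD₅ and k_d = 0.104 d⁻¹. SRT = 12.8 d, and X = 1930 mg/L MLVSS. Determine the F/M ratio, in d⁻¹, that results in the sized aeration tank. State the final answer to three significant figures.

F/M ≈ 0.406 d⁻¹

From the SRT design equation V = Y Q (S₀−S) θ_c / [X (1 + k_d θ_c)] = 0.453 × 1010 × (2550 − 27.2) × 12.8 / [1930 × (1 + 0.104 × 12.8)] = 1.48×10^7 / 4499 = 3284 m³.
Food-to-microorganism ratio F/M = Q S₀ / (V X) = 1010 × 2550 / (3284 × 1930) = 0.4064 d⁻¹.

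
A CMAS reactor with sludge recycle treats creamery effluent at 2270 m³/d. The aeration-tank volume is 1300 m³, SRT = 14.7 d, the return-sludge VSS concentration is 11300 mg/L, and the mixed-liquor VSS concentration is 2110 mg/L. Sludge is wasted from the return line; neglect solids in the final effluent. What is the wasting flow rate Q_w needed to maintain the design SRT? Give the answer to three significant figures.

Q_w ≈ 16.5 m³/d

θ_c = V·X/(Q_w·X_r) when wasting from the recycle, so Q_w = V·X/(θ_c·X_r) = 1300 × 2110 / (14.7 × 11300) = 16.51 m³/d.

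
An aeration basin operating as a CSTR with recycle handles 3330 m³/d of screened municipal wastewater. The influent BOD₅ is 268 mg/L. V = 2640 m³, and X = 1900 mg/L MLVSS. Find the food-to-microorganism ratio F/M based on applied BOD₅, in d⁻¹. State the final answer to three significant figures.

F/M = applied load / biomass = Q·S₀/(V·X) = 3330 × 268 / (2640 × 1900) = 0.1779 d⁻¹.

F/M ≈ 0.178 d⁻¹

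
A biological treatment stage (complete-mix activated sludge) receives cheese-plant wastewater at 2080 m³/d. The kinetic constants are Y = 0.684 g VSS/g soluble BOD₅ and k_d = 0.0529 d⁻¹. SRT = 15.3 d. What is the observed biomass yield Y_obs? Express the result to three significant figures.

Y_obs ≈ 0.378 g VSS/g soluble BOD₅

The observed yield is Y_obs = Y/(1 + k_d·θ_c) = 0.684 / (1 + 0.0529 × 15.3) = 0.684 / 1.809 = 0.3780 g VSS per g soluble BOD₅ removed.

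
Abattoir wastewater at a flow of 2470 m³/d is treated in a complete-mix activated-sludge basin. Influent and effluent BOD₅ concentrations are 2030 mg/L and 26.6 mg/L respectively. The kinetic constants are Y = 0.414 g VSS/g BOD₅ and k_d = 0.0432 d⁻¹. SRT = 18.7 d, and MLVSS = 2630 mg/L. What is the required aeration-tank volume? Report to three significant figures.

From the SRT design equation V = Y Q (S₀−S) θ_c / [X (1 + k_d θ_c)] = 0.414 × 2470 × (2030 − 26.6) × 18.7 / [2630 × (1 + 0.0432 × 18.7)] = 3.83×10^7 / 4755 = 8057 m³.

V ≈ 8060 m³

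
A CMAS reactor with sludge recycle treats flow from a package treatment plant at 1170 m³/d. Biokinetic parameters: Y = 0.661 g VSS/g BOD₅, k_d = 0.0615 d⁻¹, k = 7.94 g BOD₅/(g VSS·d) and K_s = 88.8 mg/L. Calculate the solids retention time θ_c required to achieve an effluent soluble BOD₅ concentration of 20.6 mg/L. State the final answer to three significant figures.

At the target effluent, Y k S/(K_s+S) = 0.661×7.94×20.6/109.4 = 0.9883 d⁻¹.
1/θ_c = 0.9883 − 0.0615 = 0.9268 d⁻¹, so θ_c = 1.079 d.

θ_c ≈ 1.08 d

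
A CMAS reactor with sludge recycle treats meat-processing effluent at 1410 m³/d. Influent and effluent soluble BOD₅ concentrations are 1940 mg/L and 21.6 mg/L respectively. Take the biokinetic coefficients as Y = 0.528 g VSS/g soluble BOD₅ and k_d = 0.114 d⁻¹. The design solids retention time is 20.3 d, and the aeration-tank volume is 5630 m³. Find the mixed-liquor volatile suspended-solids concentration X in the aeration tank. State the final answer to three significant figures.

X = Y·Q·ΔS·θ_c / [V·(1 + k_d θ_c)] = 0.528 × 1410 × (1940 − 21.6) × 20.3 / [5630 × (1 + 0.114 × 20.3)] = 1554 mg/L.

X ≈ 1550 mg/L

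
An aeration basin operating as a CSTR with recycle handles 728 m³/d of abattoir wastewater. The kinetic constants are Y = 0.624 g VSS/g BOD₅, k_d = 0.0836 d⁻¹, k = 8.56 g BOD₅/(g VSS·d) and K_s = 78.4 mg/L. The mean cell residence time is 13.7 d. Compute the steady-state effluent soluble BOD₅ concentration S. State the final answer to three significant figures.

From the Monod/SRT balance for a CMAS, S = K_s·(1+k_d θ_c)/[θ_c·(Y k − k_d) − 1] = 78.4 × (1 + 0.0836 × 13.7) / [13.7 × (0.624 × 8.56 − 0.0836) − 1] = 168.2 / 71.03 = 2.368 mg/L.

S ≈ 2.37 mg/L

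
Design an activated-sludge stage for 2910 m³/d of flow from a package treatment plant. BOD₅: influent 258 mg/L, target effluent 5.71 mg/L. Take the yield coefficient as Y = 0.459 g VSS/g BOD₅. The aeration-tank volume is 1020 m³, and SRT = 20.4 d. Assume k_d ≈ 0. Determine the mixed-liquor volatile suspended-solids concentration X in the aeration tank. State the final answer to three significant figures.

X = Y·Q·ΔS·θ_c / V = 0.459 × 2910 × (258 − 5.71) × 20.4 / 1020 = 6740 mg/L.

X ≈ 6740 mg/L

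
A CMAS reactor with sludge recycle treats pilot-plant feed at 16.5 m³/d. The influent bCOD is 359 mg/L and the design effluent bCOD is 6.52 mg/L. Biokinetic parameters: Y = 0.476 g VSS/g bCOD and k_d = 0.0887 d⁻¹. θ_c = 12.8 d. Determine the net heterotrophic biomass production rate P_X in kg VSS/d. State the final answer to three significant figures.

Correct the yield for decay: Y_obs = Y/(1 + k_d θ_c) = 0.476 / (1 + 0.0887 × 12.8) = 0.476 / 2.135 = 0.2229.
Substrate removed = Q·(S₀ − S) = 16.5 m³/d × (359 − 6.52) g/m³ = 5.82×10^3 g/d = 5.816 kg/d.
Net biomass production P_X = Y_obs × Q·(S₀ − S) = 0.2229 × 5.816 = 1.296 kg VSS/d.

P_X ≈ 1.30 kg VSS/d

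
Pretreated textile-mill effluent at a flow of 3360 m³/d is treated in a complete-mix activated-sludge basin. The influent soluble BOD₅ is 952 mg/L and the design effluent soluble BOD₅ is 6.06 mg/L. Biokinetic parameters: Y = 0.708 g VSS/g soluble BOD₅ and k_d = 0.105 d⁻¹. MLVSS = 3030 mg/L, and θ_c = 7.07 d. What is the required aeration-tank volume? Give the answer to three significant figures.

Rearranging the biomass balance for a CMAS with decay, V = Y·Q·ΔS·θ_c / [X·(1+k_d θ_c)] = 0.708 × 3360 × (952 − 6.06) × 7.07 / [3030 × (1 + 0.105 × 7.07)] = 1.59×10^7 / 5279 = 3014 m³.

V ≈ 3010 m³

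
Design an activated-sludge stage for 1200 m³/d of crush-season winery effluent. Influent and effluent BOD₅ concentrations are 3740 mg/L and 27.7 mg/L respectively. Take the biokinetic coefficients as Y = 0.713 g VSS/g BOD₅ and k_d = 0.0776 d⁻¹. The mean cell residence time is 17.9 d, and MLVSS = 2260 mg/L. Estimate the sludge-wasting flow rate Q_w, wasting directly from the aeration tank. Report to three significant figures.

From the SRT design equation V = Y Q (S₀−S) θ_c / [X (1 + k_d θ_c)] = 0.713 × 1200 × (3740 − 27.7) × 17.9 / [2260 × (1 + 0.0776 × 17.9)] = 5.69×10^7 / 5399 = 10530 m³.
For wasting at MLVSS concentration, Q_w = V/θ_c = 10530/17.9 = 588.3 m³/d.

Q_w ≈ 588 m³/d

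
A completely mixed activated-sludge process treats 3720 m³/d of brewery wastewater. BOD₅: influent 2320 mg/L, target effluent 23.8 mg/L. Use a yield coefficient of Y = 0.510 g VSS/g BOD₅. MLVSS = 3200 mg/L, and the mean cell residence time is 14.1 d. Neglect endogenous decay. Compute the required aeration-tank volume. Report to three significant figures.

V ≈ 19200 m³

With k_d = 0 the design equation reduces to V = Y Q (S₀−S) θ_c / X = 0.510 × 3720 × (2320 − 23.8) × 14.1 / 3200 = 19195 m³.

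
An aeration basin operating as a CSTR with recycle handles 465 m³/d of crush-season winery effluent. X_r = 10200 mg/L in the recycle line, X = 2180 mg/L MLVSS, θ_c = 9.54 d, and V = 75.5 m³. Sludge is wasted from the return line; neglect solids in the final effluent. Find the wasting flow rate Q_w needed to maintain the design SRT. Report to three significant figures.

Q_w ≈ 1.69 m³/d

Q_w = (V·X)/(θ_c X_r) = 75.50 × 2180 / (9.54 × 10200) = 1.691 m³/d.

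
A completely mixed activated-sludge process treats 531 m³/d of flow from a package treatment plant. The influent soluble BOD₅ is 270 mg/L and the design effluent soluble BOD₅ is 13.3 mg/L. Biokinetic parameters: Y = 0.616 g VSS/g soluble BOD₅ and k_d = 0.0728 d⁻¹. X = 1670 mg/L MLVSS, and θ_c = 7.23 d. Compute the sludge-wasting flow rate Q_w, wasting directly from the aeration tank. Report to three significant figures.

Q_w ≈ 32.9 m³/d

Steady-state biomass mass balance: V·X·(1 + k_d·θ_c) = Y·Q·(S₀ − S)·θ_c, so V = 0.616 × 531 × (270 − 13.3) × 7.23 / [1670 × (1 + 0.0728 × 7.23)] = 6.07×10^5 / 2549 = 238.2 m³.
For wasting at MLVSS concentration, Q_w = V/θ_c = 238.2/7.23 = 32.94 m³/d.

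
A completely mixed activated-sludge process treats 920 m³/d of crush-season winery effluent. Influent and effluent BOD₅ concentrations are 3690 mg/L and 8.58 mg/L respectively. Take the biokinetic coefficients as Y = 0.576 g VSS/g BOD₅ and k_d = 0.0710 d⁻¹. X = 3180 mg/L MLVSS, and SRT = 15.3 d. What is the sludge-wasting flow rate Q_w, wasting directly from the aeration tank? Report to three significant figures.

Q_w ≈ 294 m³/d

From the SRT design equation V = Y Q (S₀−S) θ_c / [X (1 + k_d θ_c)] = 0.576 × 920 × (3690 − 8.58) × 15.3 / [3180 × (1 + 0.0710 × 15.3)] = 2.98×10^7 / 6634 = 4499 m³.
For wasting at MLVSS concentration, Q_w = V/θ_c = 4499/15.3 = 294.1 m³/d.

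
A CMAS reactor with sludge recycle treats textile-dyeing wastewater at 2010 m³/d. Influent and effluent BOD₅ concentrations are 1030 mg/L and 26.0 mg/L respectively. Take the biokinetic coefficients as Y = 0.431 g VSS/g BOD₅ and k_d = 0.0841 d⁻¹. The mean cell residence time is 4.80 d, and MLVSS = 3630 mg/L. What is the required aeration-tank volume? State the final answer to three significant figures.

V ≈ 819 m³

Rearranging the biomass balance for a CMAS with decay, V = Y·Q·ΔS·θ_c / [X·(1+k_d θ_c)] = 0.431 × 2010 × (1030 − 26.0) × 4.80 / [3630 × (1 + 0.0841 × 4.80)] = 4.17×10^6 / 5095 = 819.4 m³.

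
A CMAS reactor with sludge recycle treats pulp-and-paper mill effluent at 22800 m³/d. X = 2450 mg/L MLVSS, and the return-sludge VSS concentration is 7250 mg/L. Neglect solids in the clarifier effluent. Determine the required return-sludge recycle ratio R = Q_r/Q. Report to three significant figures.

Solids balance on the clarifier gives (1+R)X = R·X_r, so R = X/(X_r − X) = 2450 / (7250 − 2450) = 0.5104.

R ≈ 0.510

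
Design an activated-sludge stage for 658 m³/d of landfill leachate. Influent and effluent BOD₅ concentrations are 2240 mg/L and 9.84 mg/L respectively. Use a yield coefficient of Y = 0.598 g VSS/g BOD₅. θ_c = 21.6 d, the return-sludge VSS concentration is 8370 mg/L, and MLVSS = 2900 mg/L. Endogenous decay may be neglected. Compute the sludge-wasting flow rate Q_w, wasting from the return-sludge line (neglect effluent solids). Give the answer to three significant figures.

V·X = Y·Q·ΔS·θ_c gives V = 0.598 × 658 × (2240 − 9.84) × 21.6 / 2900 = 6536 m³.
θ_c = V·X/(Q_w·X_r) when wasting from the recycle, so Q_w = V·X/(θ_c·X_r) = 6536 × 2900 / (21.6 × 8370) = 104.8 m³/d.

Q_w ≈ 105 m³/d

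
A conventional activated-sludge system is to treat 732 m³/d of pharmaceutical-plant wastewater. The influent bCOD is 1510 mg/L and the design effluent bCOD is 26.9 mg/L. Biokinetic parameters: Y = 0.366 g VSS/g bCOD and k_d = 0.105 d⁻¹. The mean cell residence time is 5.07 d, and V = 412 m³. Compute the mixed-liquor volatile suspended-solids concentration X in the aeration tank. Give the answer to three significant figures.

X = Y·Q·ΔS·θ_c / [V·(1 + k_d θ_c)] = 0.366 × 732 × (1510 − 26.9) × 5.07 / [412 × (1 + 0.105 × 5.07)] = 3191 mg/L.

X ≈ 3190 mg/L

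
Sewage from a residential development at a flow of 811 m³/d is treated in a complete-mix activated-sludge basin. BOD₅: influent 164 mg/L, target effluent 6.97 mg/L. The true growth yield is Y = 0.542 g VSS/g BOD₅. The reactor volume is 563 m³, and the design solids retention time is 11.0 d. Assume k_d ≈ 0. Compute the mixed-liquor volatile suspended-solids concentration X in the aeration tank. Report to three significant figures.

X ≈ 1350 mg/L

Without decay, X = Y Q (S₀−S) θ_c / V = 0.542 × 811 × (164 − 6.97) × 11.0 / 563 = 1349 mg/L.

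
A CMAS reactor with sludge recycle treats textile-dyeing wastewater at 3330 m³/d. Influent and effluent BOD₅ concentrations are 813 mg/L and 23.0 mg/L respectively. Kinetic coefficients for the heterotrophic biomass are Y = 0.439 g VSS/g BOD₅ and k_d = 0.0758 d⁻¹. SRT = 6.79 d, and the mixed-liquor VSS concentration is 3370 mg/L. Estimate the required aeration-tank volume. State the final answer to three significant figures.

Rearranging the biomass balance for a CMAS with decay, V = Y·Q·ΔS·θ_c / [X·(1+k_d θ_c)] = 0.439 × 3330 × (813 − 23.0) × 6.79 / [3370 × (1 + 0.0758 × 6.79)] = 7.84×10^6 / 5104 = 1536 m³.

V ≈ 1540 m³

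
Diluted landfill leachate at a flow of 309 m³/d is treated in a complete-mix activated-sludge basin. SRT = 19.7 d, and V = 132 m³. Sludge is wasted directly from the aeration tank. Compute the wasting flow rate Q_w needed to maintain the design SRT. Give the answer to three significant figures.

With mixed-liquor wasting, θ_c = V/Q_w, so Q_w = V/θ_c = 132.0/19.7 = 6.701 m³/d.

Q_w ≈ 6.70 m³/d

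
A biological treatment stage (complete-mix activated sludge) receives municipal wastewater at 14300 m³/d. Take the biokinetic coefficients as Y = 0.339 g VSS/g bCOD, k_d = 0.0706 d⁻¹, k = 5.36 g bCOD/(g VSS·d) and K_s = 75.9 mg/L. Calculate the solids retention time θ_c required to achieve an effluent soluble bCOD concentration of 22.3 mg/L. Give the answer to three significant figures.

θ_c ≈ 2.92 d

Specific growth rate at S = 22.3 mg/L: μ = YkS/(K_s+S) = 0.339·5.36·22.3/(75.9+22.3) = 0.4126 d⁻¹.
θ_c = 1/(μ − k_d) = 1/(0.4126 − 0.0706) = 1/0.3420 = 2.924 d.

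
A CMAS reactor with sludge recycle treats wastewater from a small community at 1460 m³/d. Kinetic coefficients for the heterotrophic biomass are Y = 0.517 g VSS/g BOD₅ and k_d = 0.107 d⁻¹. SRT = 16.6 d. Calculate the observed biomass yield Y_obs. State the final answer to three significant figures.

Y_obs = Y / (1 + k_d θ_c) = 0.517 / (1 + 0.107 × 16.6) = 0.517 / 2.776 = 0.1862.

Y_obs ≈ 0.186 g VSS/g BOD₅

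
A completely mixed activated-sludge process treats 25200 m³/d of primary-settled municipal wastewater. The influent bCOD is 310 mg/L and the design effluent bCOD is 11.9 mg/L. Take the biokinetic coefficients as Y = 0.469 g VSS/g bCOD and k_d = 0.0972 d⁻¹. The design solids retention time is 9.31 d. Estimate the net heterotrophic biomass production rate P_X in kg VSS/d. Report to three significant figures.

P_X ≈ 1850 kg VSS/d

Correct the yield for decay: Y_obs = Y/(1 + k_d θ_c) = 0.469 / (1 + 0.0972 × 9.31) = 0.469 / 1.905 = 0.2462.
Q·(S₀ − S) = 25200 × (310 − 11.9) × 10⁻³ = 7512 kg/d removed.
Net biomass production P_X = Y_obs × Q·(S₀ − S) = 0.2462 × 7512 = 1850 kg VSS/d.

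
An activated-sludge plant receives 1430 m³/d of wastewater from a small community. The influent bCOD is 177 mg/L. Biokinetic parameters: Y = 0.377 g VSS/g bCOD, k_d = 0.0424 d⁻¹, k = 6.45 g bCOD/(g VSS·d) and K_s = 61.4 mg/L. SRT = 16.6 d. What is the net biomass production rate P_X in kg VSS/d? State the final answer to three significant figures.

For a completely mixed reactor with recycle the Lawrence–McCarty relation gives S = K_s·(1 + k_d·θ_c) / [θ_c·(Y·k − k_d) − 1] = 61.4 × (1 + 0.0424 × 16.6) / [16.6 × (0.377 × 6.45 − 0.0424) − 1] = 104.6 / 38.66 = 2.706 mg/L.
Y_obs = Y / (1 + k_d θ_c) = 0.377 / (1 + 0.0424 × 16.6) = 0.377 / 1.704 = 0.2213.
Substrate removed = Q·(S₀ − S) = 1430 m³/d × (177 − 2.71) g/m³ = 2.49×10^5 g/d = 249.2 kg/d.
So the net sludge growth is P_X = 0.2213 × 249.2 = 55.15 kg VSS/d.

P_X ≈ 55.1 kg VSS/d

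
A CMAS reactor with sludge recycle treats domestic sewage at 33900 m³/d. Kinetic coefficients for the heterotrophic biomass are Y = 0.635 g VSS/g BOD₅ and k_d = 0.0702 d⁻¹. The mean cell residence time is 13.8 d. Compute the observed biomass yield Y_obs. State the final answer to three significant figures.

Correct the yield for decay: Y_obs = Y/(1 + k_d θ_c) = 0.635 / (1 + 0.0702 × 13.8) = 0.635 / 1.969 = 0.3225.

Y_obs ≈ 0.323 g VSS/g BOD₅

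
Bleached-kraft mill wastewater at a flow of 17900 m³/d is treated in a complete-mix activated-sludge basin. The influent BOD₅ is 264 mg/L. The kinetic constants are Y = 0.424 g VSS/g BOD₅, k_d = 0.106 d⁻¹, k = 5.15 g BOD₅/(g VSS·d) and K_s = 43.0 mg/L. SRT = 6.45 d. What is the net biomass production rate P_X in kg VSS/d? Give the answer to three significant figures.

P_X ≈ 1160 kg VSS/d

For a completely mixed reactor with recycle the Lawrence–McCarty relation gives S = K_s·(1 + k_d·θ_c) / [θ_c·(Y·k − k_d) − 1] = 43.0 × (1 + 0.106 × 6.45) / [6.45 × (0.424 × 5.15 − 0.106) − 1] = 72.40 / 12.40 = 5.838 mg/L.
Y_obs = Y / (1 + k_d θ_c) = 0.424 / (1 + 0.106 × 6.45) = 0.424 / 1.684 = 0.2518.
ΔS = 264 − 5.84 = 258.2 mg/L, so the substrate removal rate is 17900 × 258.2/1000 = 4621 kg BOD₅/d.
Biomass produced: P_X = Y_obs·Q·ΔS = 0.2518 × 4621 ≈ 1164 kg VSS/d.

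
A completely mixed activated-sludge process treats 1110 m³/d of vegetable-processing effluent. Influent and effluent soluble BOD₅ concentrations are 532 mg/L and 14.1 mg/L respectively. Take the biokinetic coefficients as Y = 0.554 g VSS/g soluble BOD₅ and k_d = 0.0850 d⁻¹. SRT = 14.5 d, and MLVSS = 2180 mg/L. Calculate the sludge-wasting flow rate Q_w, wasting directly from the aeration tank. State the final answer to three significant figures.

Rearranging the biomass balance for a CMAS with decay, V = Y·Q·ΔS·θ_c / [X·(1+k_d θ_c)] = 0.554 × 1110 × (532 − 14.1) × 14.5 / [2180 × (1 + 0.0850 × 14.5)] = 4.62×10^6 / 4867 = 948.9 m³.
For wasting at MLVSS concentration, Q_w = V/θ_c = 948.9/14.5 = 65.44 m³/d.

Q_w ≈ 65.4 m³/d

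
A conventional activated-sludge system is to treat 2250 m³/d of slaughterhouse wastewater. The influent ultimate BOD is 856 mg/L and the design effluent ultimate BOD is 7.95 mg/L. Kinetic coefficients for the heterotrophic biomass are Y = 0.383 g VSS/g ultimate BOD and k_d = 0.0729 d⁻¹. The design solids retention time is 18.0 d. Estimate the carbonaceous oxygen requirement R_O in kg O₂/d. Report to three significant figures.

Correct the yield for decay: Y_obs = Y/(1 + k_d θ_c) = 0.383 / (1 + 0.0729 × 18.0) = 0.383 / 2.312 = 0.1656.
Substrate removed = Q·(S₀ − S) = 2250 m³/d × (856 − 7.95) g/m³ = 1.91×10^6 g/d = 1908 kg/d.
Biomass synthesised: P_X = Y_obs × 1908 = 316.1 kg VSS/d.
R_O = Q·(S₀ − S) − 1.42·P_X = 1908 − 1.42 × 316.1 = 1459 kg O₂/d.

R_O ≈ 1460 kg O₂/d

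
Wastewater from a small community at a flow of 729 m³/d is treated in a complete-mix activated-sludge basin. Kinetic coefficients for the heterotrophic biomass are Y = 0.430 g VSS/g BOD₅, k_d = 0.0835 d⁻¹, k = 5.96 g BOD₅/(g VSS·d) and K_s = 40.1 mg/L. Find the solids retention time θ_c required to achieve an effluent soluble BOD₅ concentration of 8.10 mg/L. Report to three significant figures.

θ_c ≈ 2.88 d

At the target effluent, Y k S/(K_s+S) = 0.430×5.96×8.10/48.20 = 0.4307 d⁻¹.
Then 1/θ_c = μ − k_d = 0.4307 − 0.0835 = 0.3472 d⁻¹, giving θ_c = 2.880 d.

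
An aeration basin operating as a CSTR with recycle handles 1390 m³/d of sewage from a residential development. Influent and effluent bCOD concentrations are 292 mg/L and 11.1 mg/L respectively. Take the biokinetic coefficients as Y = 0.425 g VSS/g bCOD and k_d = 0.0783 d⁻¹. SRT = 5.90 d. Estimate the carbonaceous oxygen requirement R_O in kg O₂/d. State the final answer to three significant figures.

R_O ≈ 229 kg O₂/d

Y_obs = Y / (1 + k_d θ_c) = 0.425 / (1 + 0.0783 × 5.90) = 0.425 / 1.462 = 0.2907.
Q·(S₀ − S) = 1390 × (292 − 11.1) × 10⁻³ = 390.5 kg/d removed.
P_X = Y_obs·Q·(S₀ − S) = 0.2907 × 390.5 = 113.5 kg VSS/d.
Carbonaceous O₂ demand = substrate oxidised − cell-mass equivalent = 390.5 − 1.42 × 113.5 = 229.3 kg O₂/d.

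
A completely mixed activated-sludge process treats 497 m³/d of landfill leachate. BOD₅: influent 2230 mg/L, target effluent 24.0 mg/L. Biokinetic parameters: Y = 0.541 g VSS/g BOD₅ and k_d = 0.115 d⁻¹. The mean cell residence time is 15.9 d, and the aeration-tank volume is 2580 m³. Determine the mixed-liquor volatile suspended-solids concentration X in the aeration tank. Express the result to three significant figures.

X ≈ 1290 mg/L

Solving the biomass balance for X: X = Y Q (S₀−S) θ_c / [V (1+k_d θ_c)] = 0.541 × 497 × (2230 − 24.0) × 15.9 / [2580 × (1 + 0.115 × 15.9)] = 1292 mg/L.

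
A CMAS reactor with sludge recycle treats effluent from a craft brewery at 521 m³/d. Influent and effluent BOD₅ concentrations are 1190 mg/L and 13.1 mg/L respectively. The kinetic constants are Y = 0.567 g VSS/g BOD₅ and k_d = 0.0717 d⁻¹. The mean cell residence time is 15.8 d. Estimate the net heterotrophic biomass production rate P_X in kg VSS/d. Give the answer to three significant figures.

Y_obs = Y / (1 + k_d θ_c) = 0.567 / (1 + 0.0717 × 15.8) = 0.567 / 2.133 = 0.2658.
Q·(S₀ − S) = 521 × (1190 − 13.1) × 10⁻³ = 613.2 kg/d removed.
P_X = Y_obs · Q(S₀ − S) = 0.2658 × 613.2 = 163.0 kg VSS/d.

P_X ≈ 163 kg VSS/d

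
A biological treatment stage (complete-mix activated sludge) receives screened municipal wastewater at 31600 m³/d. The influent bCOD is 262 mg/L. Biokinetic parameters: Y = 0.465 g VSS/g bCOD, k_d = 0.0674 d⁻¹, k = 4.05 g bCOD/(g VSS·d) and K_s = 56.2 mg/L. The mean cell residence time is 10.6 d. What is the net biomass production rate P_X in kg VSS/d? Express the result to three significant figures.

Effluent substrate depends only on kinetics and SRT: S = K_s(1 + k_d θ_c) / [θ_c(Yk − k_d) − 1] = 56.2 × (1 + 0.0674 × 10.6) / [10.6 × (0.465 × 4.05 − 0.0674) − 1] = 96.35 / 18.25 = 5.280 mg/L.
Correct the yield for decay: Y_obs = Y/(1 + k_d θ_c) = 0.465 / (1 + 0.0674 × 10.6) = 0.465 / 1.714 = 0.2712.
Substrate removed = Q·(S₀ − S) = 31600 m³/d × (262 − 5.28) g/m³ = 8.11×10^6 g/d = 8112 kg/d.
P_X = Y_obs · Q(S₀ − S) = 0.2712 × 8112 = 2200 kg VSS/d.

P_X ≈ 2200 kg VSS/d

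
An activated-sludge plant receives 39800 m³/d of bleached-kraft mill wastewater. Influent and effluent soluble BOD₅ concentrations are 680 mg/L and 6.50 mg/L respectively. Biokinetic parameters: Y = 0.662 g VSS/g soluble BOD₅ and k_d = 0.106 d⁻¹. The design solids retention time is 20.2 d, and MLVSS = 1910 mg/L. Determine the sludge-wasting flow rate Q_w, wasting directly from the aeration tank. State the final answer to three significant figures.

Q_w ≈ 2960 m³/d

From the SRT design equation V = Y Q (S₀−S) θ_c / [X (1 + k_d θ_c)] = 0.662 × 39800 × (680 − 6.50) × 20.2 / [1910 × (1 + 0.106 × 20.2)] = 3.58×10^8 / 6000 = 59745 m³.
With mixed-liquor wasting, θ_c = V/Q_w, so Q_w = V/θ_c = 59745/20.2 = 2958 m³/d.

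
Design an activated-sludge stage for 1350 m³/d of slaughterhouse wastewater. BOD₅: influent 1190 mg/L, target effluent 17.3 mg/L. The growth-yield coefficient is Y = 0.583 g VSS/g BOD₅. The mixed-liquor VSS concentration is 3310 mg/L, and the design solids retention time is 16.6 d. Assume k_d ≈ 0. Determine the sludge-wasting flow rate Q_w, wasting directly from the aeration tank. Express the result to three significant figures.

With k_d = 0 the design equation reduces to V = Y Q (S₀−S) θ_c / X = 0.583 × 1350 × (1190 − 17.3) × 16.6 / 3310 = 4629 m³.
Wasting from the aeration tank: Q_w = V / θ_c = 4629 / 16.6 = 278.8 m³/d.

Q_w ≈ 279 m³/d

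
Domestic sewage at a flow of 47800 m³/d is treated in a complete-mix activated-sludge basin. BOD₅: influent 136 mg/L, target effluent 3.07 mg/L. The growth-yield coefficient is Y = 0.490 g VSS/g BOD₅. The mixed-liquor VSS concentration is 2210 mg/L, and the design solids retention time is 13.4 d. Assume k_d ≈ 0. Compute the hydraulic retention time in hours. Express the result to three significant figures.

τ ≈ 9.48 h

With k_d = 0 the design equation reduces to V = Y Q (S₀−S) θ_c / X = 0.490 × 47800 × (136 − 3.07) × 13.4 / 2210 = 18878 m³.
HRT = V/Q = 18878 m³ / 47800 m³·d⁻¹ = 0.3949 d × 24 = 9.479 h.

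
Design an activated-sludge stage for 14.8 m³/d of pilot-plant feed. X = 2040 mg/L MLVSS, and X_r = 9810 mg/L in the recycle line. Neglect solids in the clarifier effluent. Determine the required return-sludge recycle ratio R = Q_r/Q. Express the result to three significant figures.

Solids balance on the clarifier gives (1+R)X = R·X_r, so R = X/(X_r − X) = 2040 / (9810 − 2040) = 0.2625.

R ≈ 0.263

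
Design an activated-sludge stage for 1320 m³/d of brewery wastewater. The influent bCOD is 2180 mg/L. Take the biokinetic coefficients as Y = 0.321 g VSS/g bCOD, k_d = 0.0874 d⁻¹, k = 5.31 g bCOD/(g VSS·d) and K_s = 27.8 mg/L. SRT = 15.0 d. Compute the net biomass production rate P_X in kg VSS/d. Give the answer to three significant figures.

P_X ≈ 399 kg VSS/d

Effluent substrate depends only on kinetics and SRT: S = K_s(1 + k_d θ_c) / [θ_c(Yk − k_d) − 1] = 27.8 × (1 + 0.0874 × 15.0) / [15.0 × (0.321 × 5.31 − 0.0874) − 1] = 64.25 / 23.26 = 2.762 mg/L.
Y_obs = Y / (1 + k_d θ_c) = 0.321 / (1 + 0.0874 × 15.0) = 0.321 / 2.311 = 0.1389.
Substrate removed = Q·(S₀ − S) = 1320 m³/d × (2180 − 2.76) g/m³ = 2.87×10^6 g/d = 2874 kg/d.
Biomass produced: P_X = Y_obs·Q·ΔS = 0.1389 × 2874 ≈ 399.2 kg VSS/d.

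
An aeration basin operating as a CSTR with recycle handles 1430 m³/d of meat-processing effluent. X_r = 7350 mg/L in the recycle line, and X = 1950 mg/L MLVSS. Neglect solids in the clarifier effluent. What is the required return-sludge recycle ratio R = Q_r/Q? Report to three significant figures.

R ≈ 0.361

Mass balance around the secondary clarifier (neglecting effluent solids): R = X / (X_r − X) = 1950 / (7350 − 1950) = 0.3611.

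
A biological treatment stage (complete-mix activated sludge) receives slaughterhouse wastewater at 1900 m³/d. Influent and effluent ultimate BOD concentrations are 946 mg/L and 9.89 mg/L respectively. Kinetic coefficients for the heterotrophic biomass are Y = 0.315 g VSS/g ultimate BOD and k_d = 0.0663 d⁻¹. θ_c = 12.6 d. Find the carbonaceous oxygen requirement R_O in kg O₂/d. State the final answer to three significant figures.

Observed yield with endogenous decay: Y_obs = Y / (1 + k_d·θ_c) = 0.315 / (1 + 0.0663 × 12.6) = 0.315 / 1.835 = 0.1716 g VSS/g ultimate BOD.
ΔS = 946 − 9.89 = 936.1 mg/L, so the substrate removal rate is 1900 × 936.1/1000 = 1779 kg ultimate BOD/d.
Net sludge production P_X = 0.1716 × 1779 = 305.3 kg VSS/d.
Carbonaceous O₂ demand = substrate oxidised − cell-mass equivalent = 1779 − 1.42 × 305.3 = 1345 kg O₂/d.

R_O ≈ 1350 kg O₂/d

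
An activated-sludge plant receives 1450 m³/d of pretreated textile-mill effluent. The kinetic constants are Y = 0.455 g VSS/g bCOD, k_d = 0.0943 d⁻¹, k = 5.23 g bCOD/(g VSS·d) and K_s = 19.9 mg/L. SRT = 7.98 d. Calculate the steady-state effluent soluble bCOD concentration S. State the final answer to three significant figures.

Effluent substrate depends only on kinetics and SRT: S = K_s(1 + k_d θ_c) / [θ_c(Yk − k_d) − 1] = 19.9 × (1 + 0.0943 × 7.98) / [7.98 × (0.455 × 5.23 − 0.0943) − 1] = 34.88 / 17.24 = 2.023 mg/L.

S ≈ 2.02 mg/L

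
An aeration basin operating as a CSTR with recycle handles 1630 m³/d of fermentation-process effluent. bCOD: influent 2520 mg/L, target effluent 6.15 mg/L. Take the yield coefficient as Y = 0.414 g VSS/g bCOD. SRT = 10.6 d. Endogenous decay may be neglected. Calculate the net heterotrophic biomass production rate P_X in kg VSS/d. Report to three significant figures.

P_X ≈ 1700 kg VSS/d

With endogenous decay neglected, the observed yield equals the true yield: Y_obs = Y = 0.414 g VSS/g bCOD.
Q·(S₀ − S) = 1630 × (2520 − 6.15) × 10⁻³ = 4098 kg/d removed.
P_X = Y_obs · Q(S₀ − S) = 0.4140 × 4098 = 1696 kg VSS/d.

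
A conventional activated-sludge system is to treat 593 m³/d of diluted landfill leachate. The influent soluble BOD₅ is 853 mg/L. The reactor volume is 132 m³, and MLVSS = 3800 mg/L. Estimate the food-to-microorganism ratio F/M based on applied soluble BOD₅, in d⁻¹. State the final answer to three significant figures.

F/M ≈ 1.01 d⁻¹

Food-to-microorganism ratio F/M = Q S₀ / (V X) = 593 × 853 / (132.0 × 3800) = 1.008 d⁻¹.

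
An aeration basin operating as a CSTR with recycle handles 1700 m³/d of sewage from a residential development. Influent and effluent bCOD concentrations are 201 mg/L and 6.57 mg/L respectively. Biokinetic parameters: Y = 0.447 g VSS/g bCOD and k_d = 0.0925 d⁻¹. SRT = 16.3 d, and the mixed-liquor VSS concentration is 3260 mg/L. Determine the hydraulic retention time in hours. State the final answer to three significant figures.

Steady-state biomass mass balance: V·X·(1 + k_d·θ_c) = Y·Q·(S₀ − S)·θ_c, so V = 0.447 × 1700 × (201 − 6.57) × 16.3 / [3260 × (1 + 0.0925 × 16.3)] = 2.41×10^6 / 8175 = 294.6 m³.
HRT = V/Q = 294.6 m³ / 1700 m³·d⁻¹ = 0.1733 d × 24 = 4.159 h.

τ ≈ 4.16 h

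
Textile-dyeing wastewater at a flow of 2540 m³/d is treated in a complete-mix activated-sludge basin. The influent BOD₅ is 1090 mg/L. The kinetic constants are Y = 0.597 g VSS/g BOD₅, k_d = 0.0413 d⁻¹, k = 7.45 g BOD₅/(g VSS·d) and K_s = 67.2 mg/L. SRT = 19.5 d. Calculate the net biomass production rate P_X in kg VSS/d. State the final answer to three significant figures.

P_X ≈ 914 kg VSS/d

For a completely mixed reactor with recycle the Lawrence–McCarty relation gives S = K_s·(1 + k_d·θ_c) / [θ_c·(Y·k − k_d) − 1] = 67.2 × (1 + 0.0413 × 19.5) / [19.5 × (0.597 × 7.45 − 0.0413) − 1] = 121.3 / 84.92 = 1.429 mg/L.
Observed yield with endogenous decay: Y_obs = Y / (1 + k_d·θ_c) = 0.597 / (1 + 0.0413 × 19.5) = 0.597 / 1.805 = 0.3307 g VSS/g BOD₅.
Substrate removed = Q·(S₀ − S) = 2540 m³/d × (1090 − 1.43) g/m³ = 2.76×10^6 g/d = 2765 kg/d.
So the net sludge growth is P_X = 0.3307 × 2765 = 914.3 kg VSS/d.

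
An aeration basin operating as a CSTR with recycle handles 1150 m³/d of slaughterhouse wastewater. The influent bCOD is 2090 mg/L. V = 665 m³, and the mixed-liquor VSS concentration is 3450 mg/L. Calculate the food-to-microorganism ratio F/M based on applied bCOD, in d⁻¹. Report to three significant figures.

F/M = applied load / biomass = Q·S₀/(V·X) = 1150 × 2090 / (665.0 × 3450) = 1.048 d⁻¹.

F/M ≈ 1.05 d⁻¹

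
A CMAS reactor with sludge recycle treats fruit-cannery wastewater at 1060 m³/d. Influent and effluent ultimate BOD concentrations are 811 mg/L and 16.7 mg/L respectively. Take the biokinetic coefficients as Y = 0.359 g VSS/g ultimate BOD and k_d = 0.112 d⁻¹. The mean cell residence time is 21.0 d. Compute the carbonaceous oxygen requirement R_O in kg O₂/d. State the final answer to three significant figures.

Correct the yield for decay: Y_obs = Y/(1 + k_d θ_c) = 0.359 / (1 + 0.112 × 21.0) = 0.359 / 3.352 = 0.1071.
Q·(S₀ − S) = 1060 × (811 − 16.7) × 10⁻³ = 842.0 kg/d removed.
P_X = Y_obs·Q·(S₀ − S) = 0.1071 × 842.0 = 90.17 kg VSS/d.
R_O = Q·ΔS − 1.42 P_X = 842.0 − 128.0 = 713.9 kg O₂/d.

R_O ≈ 714 kg O₂/d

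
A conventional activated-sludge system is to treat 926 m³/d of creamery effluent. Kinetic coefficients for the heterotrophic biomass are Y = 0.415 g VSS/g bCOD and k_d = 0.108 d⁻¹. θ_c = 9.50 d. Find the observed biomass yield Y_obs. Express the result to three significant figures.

Y_obs ≈ 0.205 g VSS/g bCOD

Y_obs = Y / (1 + k_d θ_c) = 0.415 / (1 + 0.108 × 9.50) = 0.415 / 2.026 = 0.2048.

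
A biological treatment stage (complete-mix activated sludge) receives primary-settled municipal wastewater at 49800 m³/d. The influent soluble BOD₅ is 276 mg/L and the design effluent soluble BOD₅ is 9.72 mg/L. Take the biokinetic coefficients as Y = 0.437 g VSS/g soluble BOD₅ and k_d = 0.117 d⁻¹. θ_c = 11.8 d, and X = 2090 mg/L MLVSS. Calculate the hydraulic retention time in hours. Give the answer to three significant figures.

Steady-state biomass mass balance: V·X·(1 + k_d·θ_c) = Y·Q·(S₀ − S)·θ_c, so V = 0.437 × 49800 × (276 − 9.72) × 11.8 / [2090 × (1 + 0.117 × 11.8)] = 6.84×10^7 / 4975 = 13744 m³.
τ = V/Q = 13744/49800 = 0.2760 d, or 6.623 h.

τ ≈ 6.62 h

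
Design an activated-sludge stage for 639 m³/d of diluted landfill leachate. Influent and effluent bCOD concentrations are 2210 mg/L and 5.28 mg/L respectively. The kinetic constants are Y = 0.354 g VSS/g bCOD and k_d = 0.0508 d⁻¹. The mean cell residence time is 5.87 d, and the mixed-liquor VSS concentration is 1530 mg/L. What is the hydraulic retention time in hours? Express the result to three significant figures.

τ ≈ 55.4 h

Steady-state biomass mass balance: V·X·(1 + k_d·θ_c) = Y·Q·(S₀ − S)·θ_c, so V = 0.354 × 639 × (2210 − 5.28) × 5.87 / [1530 × (1 + 0.0508 × 5.87)] = 2.93×10^6 / 1986 = 1474 m³.
τ = V/Q = 1474/639 = 2.307 d, or 55.36 h.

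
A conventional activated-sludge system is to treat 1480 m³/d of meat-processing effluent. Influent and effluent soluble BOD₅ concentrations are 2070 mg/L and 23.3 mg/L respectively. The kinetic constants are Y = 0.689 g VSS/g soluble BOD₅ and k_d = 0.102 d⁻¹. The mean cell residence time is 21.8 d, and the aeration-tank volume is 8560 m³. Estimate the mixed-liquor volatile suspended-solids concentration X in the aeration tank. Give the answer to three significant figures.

X ≈ 1650 mg/L

Solving the biomass balance for X: X = Y Q (S₀−S) θ_c / [V (1+k_d θ_c)] = 0.689 × 1480 × (2070 − 23.3) × 21.8 / [8560 × (1 + 0.102 × 21.8)] = 1649 mg/L.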